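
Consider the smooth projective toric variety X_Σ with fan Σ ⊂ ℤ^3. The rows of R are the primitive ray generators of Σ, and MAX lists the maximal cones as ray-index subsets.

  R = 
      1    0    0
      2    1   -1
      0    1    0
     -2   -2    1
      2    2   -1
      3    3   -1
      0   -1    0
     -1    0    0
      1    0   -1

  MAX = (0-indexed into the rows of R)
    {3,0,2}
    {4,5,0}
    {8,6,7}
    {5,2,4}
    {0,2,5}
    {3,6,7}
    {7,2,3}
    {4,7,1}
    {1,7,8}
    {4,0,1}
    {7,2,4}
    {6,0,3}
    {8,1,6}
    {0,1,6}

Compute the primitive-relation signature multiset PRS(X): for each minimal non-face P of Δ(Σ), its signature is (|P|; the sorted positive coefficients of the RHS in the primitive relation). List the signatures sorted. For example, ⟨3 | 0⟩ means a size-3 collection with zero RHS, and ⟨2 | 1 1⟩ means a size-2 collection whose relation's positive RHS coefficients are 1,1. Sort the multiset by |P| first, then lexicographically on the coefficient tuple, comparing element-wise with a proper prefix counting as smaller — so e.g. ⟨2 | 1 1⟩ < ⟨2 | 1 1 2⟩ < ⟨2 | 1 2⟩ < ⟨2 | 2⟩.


|primitive collections| = 17. Relations:

  {0,7}:  v_{0} + v_{7} = 0  so sig = ⟨2 | 0⟩
  {2,6}:  v_{2} + v_{6} = 0  so sig = ⟨2 | 0⟩
  {3,4}:  v_{3} + v_{4} = 0  so sig = ⟨2 | 0⟩
  {1,2}:  v_{1} + v_{2} = v_{4}  so sig = ⟨2 | 1⟩
  {1,3}:  v_{1} + v_{3} = v_{6}  so sig = ⟨2 | 1⟩
  {4,6}:  v_{4} + v_{6} = v_{1}  so sig = ⟨2 | 1⟩
  {0,8}:  v_{0} + v_{8} = v_{1} + v_{6}  so sig = ⟨2 | 1 1⟩
  {2,8}:  v_{2} + v_{8} = v_{1} + v_{7}  so sig = ⟨2 | 1 1⟩
  {3,5}:  v_{3} + v_{5} = v_{0} + v_{2}  so sig = ⟨2 | 1 1⟩
  {5,6}:  v_{5} + v_{6} = v_{0} + v_{4}  so sig = ⟨2 | 1 1⟩
  {5,7}:  v_{5} + v_{7} = v_{2} + v_{4}  so sig = ⟨2 | 1 1⟩
  {5,8}:  v_{5} + v_{8} = v_{1} + v_{4}  so sig = ⟨2 | 1 1⟩
  {1,5}:  v_{1} + v_{5} = v_{0} + 2·v_{4}  so sig = ⟨2 | 1 2⟩
  {3,8}:  v_{3} + v_{8} = 2·v_{6} + v_{7}  so sig = ⟨2 | 1 2⟩
  {4,8}:  v_{4} + v_{8} = 2·v_{1} + v_{7}  so sig = ⟨2 | 1 2⟩
  {0,2,4}:  v_{0} + v_{2} + v_{4} = v_{5}  so sig = ⟨3 | 1⟩
  {1,6,7}:  v_{1} + v_{6} + v_{7} = v_{8}  so sig = ⟨3 | 1⟩

Sorted signature multiset PRS(X):
    |P|=2: 15 collections, coeffs (), (), (), (1), (1), (1), (1,1), (1,1), (1,1), (1,1), (1,1), (1,1), (1,2), (1,2), (1,2)
    |P|=3: 2 collections, coeffs (1), (1)


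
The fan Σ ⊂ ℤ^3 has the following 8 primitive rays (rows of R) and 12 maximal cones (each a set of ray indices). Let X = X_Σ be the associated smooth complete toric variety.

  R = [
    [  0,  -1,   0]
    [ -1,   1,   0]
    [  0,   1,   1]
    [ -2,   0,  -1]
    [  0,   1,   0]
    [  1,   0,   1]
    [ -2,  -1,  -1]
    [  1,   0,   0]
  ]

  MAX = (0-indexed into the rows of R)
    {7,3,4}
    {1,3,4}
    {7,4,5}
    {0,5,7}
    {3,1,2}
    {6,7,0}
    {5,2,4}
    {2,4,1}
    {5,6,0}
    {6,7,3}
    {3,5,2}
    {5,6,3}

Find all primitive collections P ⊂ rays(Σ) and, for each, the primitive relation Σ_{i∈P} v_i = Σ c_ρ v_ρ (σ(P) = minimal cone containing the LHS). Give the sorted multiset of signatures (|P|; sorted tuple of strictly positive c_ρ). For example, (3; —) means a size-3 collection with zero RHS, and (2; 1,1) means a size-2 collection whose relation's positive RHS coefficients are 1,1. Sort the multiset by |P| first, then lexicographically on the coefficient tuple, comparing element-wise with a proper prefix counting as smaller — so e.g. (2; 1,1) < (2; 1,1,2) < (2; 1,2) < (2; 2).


Δ(Σ) — 8 vertices, 14 min non-faces:

  • {0,4}:  v_{0} + v_{4} = 0  ⟹  sig = (2; —)
  • {0,3}:  v_{0} + v_{3} = v_{6}  ⟹  sig = (2; 1)
  • {1,5}:  v_{1} + v_{5} = v_{2}  ⟹  sig = (2; 1)
  • {1,7}:  v_{1} + v_{7} = v_{4}  ⟹  sig = (2; 1)
  • {4,6}:  v_{4} + v_{6} = v_{3}  ⟹  sig = (2; 1)
  • {0,1}:  v_{0} + v_{1} = v_{3} + v_{5}  ⟹  sig = (2; 1,1)
  • {2,7}:  v_{2} + v_{7} = v_{4} + v_{5}  ⟹  sig = (2; 1,1)
  • {0,2}:  v_{0} + v_{2} = v_{3} + 2·v_{5}  ⟹  sig = (2; 1,2)
  • {1,6}:  v_{1} + v_{6} = 2·v_{3} + v_{5}  ⟹  sig = (2; 1,2)
  • {2,6}:  v_{2} + v_{6} = 2·v_{3} + 2·v_{5}  ⟹  sig = (2; 2,2)
  • {3,5,7}:  v_{3} + v_{5} + v_{7} = 0  ⟹  sig = (3; —)
  • {3,4,5}:  v_{3} + v_{4} + v_{5} = v_{1}  ⟹  sig = (3; 1)
  • {5,6,7}:  v_{5} + v_{6} + v_{7} = v_{0}  ⟹  sig = (3; 1)
  • {2,3,4}:  v_{2} + v_{3} + v_{4} = 2·v_{1}  ⟹  sig = (3; 2)

Signatures (|P|; sorted positive RHS coefficients), sorted:
[(2; —), (2; 1), (2; 1), (2; 1), (2; 1), (2; 1,1), (2; 1,1), (2; 1,2), (2; 1,2), (2; 2,2), (3; —), (3; 1), (3; 1), (3; 2)]


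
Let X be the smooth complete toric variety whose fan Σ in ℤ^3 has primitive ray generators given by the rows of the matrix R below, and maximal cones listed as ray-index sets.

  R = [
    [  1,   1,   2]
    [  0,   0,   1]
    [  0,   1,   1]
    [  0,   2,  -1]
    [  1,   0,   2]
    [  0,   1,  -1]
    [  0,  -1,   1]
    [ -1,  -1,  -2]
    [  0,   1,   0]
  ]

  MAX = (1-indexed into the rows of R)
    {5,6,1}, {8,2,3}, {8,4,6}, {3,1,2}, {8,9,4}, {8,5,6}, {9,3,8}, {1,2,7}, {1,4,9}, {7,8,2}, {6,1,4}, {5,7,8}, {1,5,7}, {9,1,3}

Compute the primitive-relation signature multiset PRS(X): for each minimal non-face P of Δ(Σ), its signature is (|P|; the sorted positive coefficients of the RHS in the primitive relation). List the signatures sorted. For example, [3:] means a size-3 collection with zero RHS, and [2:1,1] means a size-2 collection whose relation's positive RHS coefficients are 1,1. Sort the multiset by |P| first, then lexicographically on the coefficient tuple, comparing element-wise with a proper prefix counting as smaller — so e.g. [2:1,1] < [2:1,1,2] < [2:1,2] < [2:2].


Σ has 15 primitive collections:

  {1,8}:  v_{1} + v_{8} = 0  ⇒ sig = [2:]
  {6,7}:  v_{6} + v_{7} = 0  ⇒ sig = [2:]
  {2,6}:  v_{2} + v_{6} = v_{9}  ⇒ sig = [2:1]
  {2,9}:  v_{2} + v_{9} = v_{3}  ⇒ sig = [2:1]
  {4,7}:  v_{4} + v_{7} = v_{9}  ⇒ sig = [2:1]
  {5,9}:  v_{5} + v_{9} = v_{1}  ⇒ sig = [2:1]
  {6,9}:  v_{6} + v_{9} = v_{4}  ⇒ sig = [2:1]
  {7,9}:  v_{7} + v_{9} = v_{2}  ⇒ sig = [2:1]
  {2,5}:  v_{2} + v_{5} = v_{1} + v_{7}  ⇒ sig = [2:1,1]
  {3,5}:  v_{3} + v_{5} = v_{1} + v_{2}  ⇒ sig = [2:1,1]
  {4,5}:  v_{4} + v_{5} = v_{1} + v_{6}  ⇒ sig = [2:1,1]
  {2,4}:  v_{2} + v_{4} = 2·v_{9}  ⇒ sig = [2:2]
  {3,6}:  v_{3} + v_{6} = 2·v_{9}  ⇒ sig = [2:2]
  {3,7}:  v_{3} + v_{7} = 2·v_{2}  ⇒ sig = [2:2]
  {3,4}:  v_{3} + v_{4} = 3·v_{9}  ⇒ sig = [2:3]

Hence PRS(X_Σ) =
{ [2:] ×2,  [2:1] ×6,  [2:1,1] ×3,  [2:2] ×3,  [2:3] }


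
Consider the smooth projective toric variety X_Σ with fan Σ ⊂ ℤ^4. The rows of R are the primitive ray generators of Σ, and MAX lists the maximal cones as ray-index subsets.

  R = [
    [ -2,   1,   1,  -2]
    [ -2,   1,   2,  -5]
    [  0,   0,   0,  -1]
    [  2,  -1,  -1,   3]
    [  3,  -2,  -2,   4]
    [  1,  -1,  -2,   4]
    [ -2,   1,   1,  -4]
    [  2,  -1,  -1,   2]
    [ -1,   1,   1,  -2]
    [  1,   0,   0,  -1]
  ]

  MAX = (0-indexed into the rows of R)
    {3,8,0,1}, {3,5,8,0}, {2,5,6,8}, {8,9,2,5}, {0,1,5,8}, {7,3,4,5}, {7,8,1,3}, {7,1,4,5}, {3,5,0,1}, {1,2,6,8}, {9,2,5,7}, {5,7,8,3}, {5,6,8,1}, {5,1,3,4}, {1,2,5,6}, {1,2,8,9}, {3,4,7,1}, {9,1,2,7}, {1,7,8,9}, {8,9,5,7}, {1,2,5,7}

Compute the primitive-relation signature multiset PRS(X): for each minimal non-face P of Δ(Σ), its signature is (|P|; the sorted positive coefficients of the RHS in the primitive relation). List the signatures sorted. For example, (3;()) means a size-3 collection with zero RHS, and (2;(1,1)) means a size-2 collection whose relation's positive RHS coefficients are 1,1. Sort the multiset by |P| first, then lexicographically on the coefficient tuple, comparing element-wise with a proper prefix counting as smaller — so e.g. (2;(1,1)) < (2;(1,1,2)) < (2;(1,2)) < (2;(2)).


Δ(Σ) — 10 vertices, 20 min non-faces:

  • {0,7}:  v_{0} + v_{7} = 0  so sig = (2;())
  • {2,3}:  v_{2} + v_{3} = v_{7}  so sig = (2;(1))
  • {3,6}:  v_{3} + v_{6} = v_{2}  so sig = (2;(1))
  • {4,8}:  v_{4} + v_{8} = v_{7}  so sig = (2;(1))
  • {0,9}:  v_{0} + v_{9} = v_{2} + v_{8}  so sig = (2;(1,1))
  • {0,2}:  v_{0} + v_{2} = v_{1} + v_{5} + v_{8}  so sig = (2;(1,1,1))
  • {0,4}:  v_{0} + v_{4} = v_{1} + v_{3} + v_{5}  so sig = (2;(1,1,1))
  • {4,6}:  v_{4} + v_{6} = v_{1} + v_{2} + v_{5} + v_{7}  so sig = (2;(1,1,1,1))
  • {2,4}:  v_{2} + v_{4} = v_{1} + v_{5} + 2·v_{7}  so sig = (2;(1,1,2))
  • {3,9}:  v_{3} + v_{9} = 2·v_{7} + v_{8}  so sig = (2;(1,2))
  • {4,9}:  v_{4} + v_{9} = v_{2} + 2·v_{7}  so sig = (2;(1,2))
  • {6,9}:  v_{6} + v_{9} = 3·v_{2} + v_{8}  so sig = (2;(1,3))
  • {6,7}:  v_{6} + v_{7} = 2·v_{2}  so sig = (2;(2))
  • {0,6}:  v_{0} + v_{6} = 2·v_{1} + 2·v_{5} + 2·v_{8}  so sig = (2;(2,2,2))
  • {2,7,8}:  v_{2} + v_{7} + v_{8} = v_{9}  so sig = (3;(1))
  • {1,5,9}:  v_{1} + v_{5} + v_{9} = 2·v_{2}  so sig = (3;(2))
  • {1,3,5,8}:  v_{1} + v_{3} + v_{5} + v_{8} = 0  so sig = (4;())
  • {1,2,5,8}:  v_{1} + v_{2} + v_{5} + v_{8} = v_{6}  so sig = (4;(1))
  • {1,3,5,7}:  v_{1} + v_{3} + v_{5} + v_{7} = v_{4}  so sig = (4;(1))
  • {1,5,7,8}:  v_{1} + v_{5} + v_{7} + v_{8} = v_{2}  so sig = (4;(1))

Signatures (|P|; sorted positive RHS coefficients), sorted:
[(2;()), (2;(1)), (2;(1)), (2;(1)), (2;(1,1)), (2;(1,1,1)), (2;(1,1,1)), (2;(1,1,1,1)), (2;(1,1,2)), (2;(1,2)), (2;(1,2)), (2;(1,3)), (2;(2)), (2;(2,2,2)), (3;(1)), (3;(2)), (4;()), (4;(1)), (4;(1)), (4;(1))]


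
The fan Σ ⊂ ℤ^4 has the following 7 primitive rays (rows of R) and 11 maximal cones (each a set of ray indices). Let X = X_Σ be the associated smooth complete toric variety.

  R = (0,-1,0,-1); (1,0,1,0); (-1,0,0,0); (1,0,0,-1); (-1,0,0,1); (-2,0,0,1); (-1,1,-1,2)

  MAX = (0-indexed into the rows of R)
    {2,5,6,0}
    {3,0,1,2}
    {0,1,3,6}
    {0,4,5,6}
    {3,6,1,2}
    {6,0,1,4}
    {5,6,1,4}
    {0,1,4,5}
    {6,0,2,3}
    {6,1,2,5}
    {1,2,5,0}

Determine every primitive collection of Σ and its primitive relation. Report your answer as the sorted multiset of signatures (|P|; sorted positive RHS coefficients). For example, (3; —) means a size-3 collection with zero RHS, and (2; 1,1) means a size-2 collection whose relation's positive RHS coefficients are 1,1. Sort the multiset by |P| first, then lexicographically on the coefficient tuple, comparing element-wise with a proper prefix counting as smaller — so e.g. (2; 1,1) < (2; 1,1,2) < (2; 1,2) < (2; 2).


Δ(Σ) — 7 vertices, 5 min non-faces:

  P = {3,4}:  v_{3} + v_{4} = 0  so sig = (2; —)
  P = {2,4}:  v_{2} + v_{4} = v_{5}  so sig = (2; 1)
  P = {3,5}:  v_{3} + v_{5} = v_{2}  so sig = (2; 1)
  P = {0,1,2,6}:  v_{0} + v_{1} + v_{2} + v_{6} = v_{4}  so sig = (4; 1)
  P = {0,1,5,6}:  v_{0} + v_{1} + v_{5} + v_{6} = 2·v_{4}  so sig = (4; 2)

Signatures (|P|; sorted positive RHS coefficients), sorted:
{ (2; —),  (2; 1) ×2,  (4; 1),  (4; 2) }


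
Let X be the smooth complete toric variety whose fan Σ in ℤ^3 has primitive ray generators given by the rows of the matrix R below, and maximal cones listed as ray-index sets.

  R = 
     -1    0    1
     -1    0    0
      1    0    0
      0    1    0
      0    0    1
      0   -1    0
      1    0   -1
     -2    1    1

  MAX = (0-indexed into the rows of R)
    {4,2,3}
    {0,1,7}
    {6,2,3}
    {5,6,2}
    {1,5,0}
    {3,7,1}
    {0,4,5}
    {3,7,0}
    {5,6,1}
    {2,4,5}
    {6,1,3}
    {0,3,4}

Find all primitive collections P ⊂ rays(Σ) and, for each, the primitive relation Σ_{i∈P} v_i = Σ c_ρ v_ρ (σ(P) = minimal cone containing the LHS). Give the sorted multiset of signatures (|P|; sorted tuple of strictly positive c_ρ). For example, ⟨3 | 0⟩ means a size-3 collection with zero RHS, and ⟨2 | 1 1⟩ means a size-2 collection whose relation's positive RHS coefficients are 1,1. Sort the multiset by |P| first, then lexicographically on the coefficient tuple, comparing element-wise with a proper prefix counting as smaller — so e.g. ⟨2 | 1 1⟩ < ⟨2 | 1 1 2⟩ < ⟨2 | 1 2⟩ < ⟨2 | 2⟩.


11 minimal non-faces of Δ(Σ) (on 8 rays):

  P={0,6}:  v_{0} + v_{6} = 0 — sig = ⟨2 | 0⟩
  P={1,2}:  v_{1} + v_{2} = 0 — sig = ⟨2 | 0⟩
  P={3,5}:  v_{3} + v_{5} = 0 — sig = ⟨2 | 0⟩
  P={0,2}:  v_{0} + v_{2} = v_{4} — sig = ⟨2 | 1⟩
  P={1,4}:  v_{1} + v_{4} = v_{0} — sig = ⟨2 | 1⟩
  P={4,6}:  v_{4} + v_{6} = v_{2} — sig = ⟨2 | 1⟩
  P={2,7}:  v_{2} + v_{7} = v_{0} + v_{3} — sig = ⟨2 | 1 1⟩
  P={5,7}:  v_{5} + v_{7} = v_{0} + v_{1} — sig = ⟨2 | 1 1⟩
  P={6,7}:  v_{6} + v_{7} = v_{1} + v_{3} — sig = ⟨2 | 1 1⟩
  P={4,7}:  v_{4} + v_{7} = 2·v_{0} + v_{3} — sig = ⟨2 | 1 2⟩
  P={0,1,3}:  v_{0} + v_{1} + v_{3} = v_{7} — sig = ⟨3 | 1⟩

Hence PRS(X_Σ) =
    |P|=2: 10 collections, coeffs (), (), (), (1), (1), (1), (1,1), (1,1), (1,1), (1,2)
    |P|=3: 1 collection, coeffs (1)


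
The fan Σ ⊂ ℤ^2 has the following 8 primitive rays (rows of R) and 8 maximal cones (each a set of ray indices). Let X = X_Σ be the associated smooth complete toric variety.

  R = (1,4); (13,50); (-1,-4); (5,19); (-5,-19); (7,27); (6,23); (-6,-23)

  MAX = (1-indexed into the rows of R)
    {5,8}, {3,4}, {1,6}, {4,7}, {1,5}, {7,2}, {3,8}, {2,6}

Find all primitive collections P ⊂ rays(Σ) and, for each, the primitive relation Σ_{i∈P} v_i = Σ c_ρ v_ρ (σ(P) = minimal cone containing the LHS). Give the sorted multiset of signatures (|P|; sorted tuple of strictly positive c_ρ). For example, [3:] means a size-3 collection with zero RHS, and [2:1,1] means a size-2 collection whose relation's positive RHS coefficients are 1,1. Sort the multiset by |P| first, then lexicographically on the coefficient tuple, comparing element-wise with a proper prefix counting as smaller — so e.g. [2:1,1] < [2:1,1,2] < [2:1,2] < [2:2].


20 collections generate NE(X_Σ); each relation:

  P = {1,3}:  v_{1} + v_{3} = 0  so sig = [2:]
  P = {4,5}:  v_{4} + v_{5} = 0  so sig = [2:]
  P = {7,8}:  v_{7} + v_{8} = 0  so sig = [2:]
  P = {1,4}:  v_{1} + v_{4} = v_{7}  so sig = [2:1]
  P = {1,7}:  v_{1} + v_{7} = v_{6}  so sig = [2:1]
  P = {1,8}:  v_{1} + v_{8} = v_{5}  so sig = [2:1]
  P = {2,8}:  v_{2} + v_{8} = v_{6}  so sig = [2:1]
  P = {3,5}:  v_{3} + v_{5} = v_{8}  so sig = [2:1]
  P = {3,6}:  v_{3} + v_{6} = v_{7}  so sig = [2:1]
  P = {3,7}:  v_{3} + v_{7} = v_{4}  so sig = [2:1]
  P = {4,8}:  v_{4} + v_{8} = v_{3}  so sig = [2:1]
  P = {5,7}:  v_{5} + v_{7} = v_{1}  so sig = [2:1]
  P = {6,7}:  v_{6} + v_{7} = v_{2}  so sig = [2:1]
  P = {6,8}:  v_{6} + v_{8} = v_{1}  so sig = [2:1]
  P = {2,5}:  v_{2} + v_{5} = v_{1} + v_{6}  so sig = [2:1,1]
  P = {1,2}:  v_{1} + v_{2} = 2·v_{6}  so sig = [2:2]
  P = {2,3}:  v_{2} + v_{3} = 2·v_{7}  so sig = [2:2]
  P = {4,6}:  v_{4} + v_{6} = 2·v_{7}  so sig = [2:2]
  P = {5,6}:  v_{5} + v_{6} = 2·v_{1}  so sig = [2:2]
  P = {2,4}:  v_{2} + v_{4} = 3·v_{7}  so sig = [2:3]

Hence PRS(X_Σ) =
    |P|=2: 20 collections, coeffs (), (), (), (1), (1), (1), (1), (1), (1), (1), (1), (1), (1), (1), (1,1), (2), (2), (2), (2), (3)


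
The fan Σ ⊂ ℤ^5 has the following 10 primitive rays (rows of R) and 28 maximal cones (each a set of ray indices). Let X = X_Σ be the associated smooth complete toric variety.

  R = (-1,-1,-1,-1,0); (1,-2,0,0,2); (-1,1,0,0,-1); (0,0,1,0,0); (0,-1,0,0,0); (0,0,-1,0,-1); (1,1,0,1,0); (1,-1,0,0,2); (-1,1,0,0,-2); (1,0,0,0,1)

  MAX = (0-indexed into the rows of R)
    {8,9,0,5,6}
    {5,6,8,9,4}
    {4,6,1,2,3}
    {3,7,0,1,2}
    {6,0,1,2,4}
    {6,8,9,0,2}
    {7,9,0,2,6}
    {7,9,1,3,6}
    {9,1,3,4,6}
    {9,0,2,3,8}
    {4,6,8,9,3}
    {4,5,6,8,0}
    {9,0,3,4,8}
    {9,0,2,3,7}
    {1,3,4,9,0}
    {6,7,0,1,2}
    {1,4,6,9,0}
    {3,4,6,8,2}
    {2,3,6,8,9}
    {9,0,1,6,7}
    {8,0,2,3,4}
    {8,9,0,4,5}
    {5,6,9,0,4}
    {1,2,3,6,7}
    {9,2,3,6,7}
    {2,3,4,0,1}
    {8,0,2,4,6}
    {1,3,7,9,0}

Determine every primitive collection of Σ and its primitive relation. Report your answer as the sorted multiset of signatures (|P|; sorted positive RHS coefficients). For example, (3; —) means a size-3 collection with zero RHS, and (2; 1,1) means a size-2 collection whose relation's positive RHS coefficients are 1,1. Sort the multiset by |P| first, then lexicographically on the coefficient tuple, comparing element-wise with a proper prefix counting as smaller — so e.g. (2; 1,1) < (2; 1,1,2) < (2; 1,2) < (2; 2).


11 minimal non-faces of Δ(Σ) (on 10 rays):

  P = {7,8}:  v_{7} + v_{8} = 0  ⟹  sig = (2; —)
  P = {1,8}:  v_{1} + v_{8} = v_{4}  ⟹  sig = (2; 1)
  P = {4,7}:  v_{4} + v_{7} = v_{1}  ⟹  sig = (2; 1)
  P = {2,5}:  v_{2} + v_{5} = v_{0} + v_{6} + v_{8}  ⟹  sig = (2; 1,1,1)
  P = {3,5}:  v_{3} + v_{5} = v_{4} + v_{8} + v_{9}  ⟹  sig = (2; 1,1,1)
  P = {5,7}:  v_{5} + v_{7} = v_{0} + v_{4} + v_{6} + v_{9}  ⟹  sig = (2; 1,1,1,1)
  P = {1,5}:  v_{1} + v_{5} = v_{0} + 2·v_{4} + v_{6} + v_{9}  ⟹  sig = (2; 1,1,1,2)
  P = {0,3,6}:  v_{0} + v_{3} + v_{6} = 0  ⟹  sig = (3; —)
  P = {2,4,9}:  v_{2} + v_{4} + v_{9} = 0  ⟹  sig = (3; —)
  P = {1,2,9}:  v_{1} + v_{2} + v_{9} = v_{7}  ⟹  sig = (3; 1)
  P = {0,4,6,8,9}:  v_{0} + v_{4} + v_{6} + v_{8} + v_{9} = v_{5}  ⟹  sig = (5; 1)

Sorted signature multiset PRS(X):
{ (2; —),  (2; 1) ×2,  (2; 1,1,1) ×2,  (2; 1,1,1,1),  (2; 1,1,1,2),  (3; —) ×2,  (3; 1),  (5; 1) }


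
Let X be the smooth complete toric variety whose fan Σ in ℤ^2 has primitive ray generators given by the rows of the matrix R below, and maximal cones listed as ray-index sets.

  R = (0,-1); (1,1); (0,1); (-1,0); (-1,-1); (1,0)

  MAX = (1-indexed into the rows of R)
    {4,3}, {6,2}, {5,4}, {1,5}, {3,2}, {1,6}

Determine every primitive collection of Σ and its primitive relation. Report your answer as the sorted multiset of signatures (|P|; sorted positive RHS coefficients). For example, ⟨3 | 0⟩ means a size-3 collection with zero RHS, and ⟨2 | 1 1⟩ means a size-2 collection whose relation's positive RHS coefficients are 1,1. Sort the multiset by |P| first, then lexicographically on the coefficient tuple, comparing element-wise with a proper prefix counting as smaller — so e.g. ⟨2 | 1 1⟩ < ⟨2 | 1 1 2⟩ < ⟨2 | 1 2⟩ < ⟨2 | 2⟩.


Primitive collections (9):

  {1,3}:  v_{1} + v_{3} = 0 ; sig = ⟨2 | 0⟩
  {2,5}:  v_{2} + v_{5} = 0 ; sig = ⟨2 | 0⟩
  {4,6}:  v_{4} + v_{6} = 0 ; sig = ⟨2 | 0⟩
  {1,2}:  v_{1} + v_{2} = v_{6} ; sig = ⟨2 | 1⟩
  {1,4}:  v_{1} + v_{4} = v_{5} ; sig = ⟨2 | 1⟩
  {2,4}:  v_{2} + v_{4} = v_{3} ; sig = ⟨2 | 1⟩
  {3,5}:  v_{3} + v_{5} = v_{4} ; sig = ⟨2 | 1⟩
  {3,6}:  v_{3} + v_{6} = v_{2} ; sig = ⟨2 | 1⟩
  {5,6}:  v_{5} + v_{6} = v_{1} ; sig = ⟨2 | 1⟩

Signatures (|P|; sorted positive RHS coefficients), sorted:
    ⟨2 | 0⟩
    ⟨2 | 0⟩
    ⟨2 | 0⟩
    ⟨2 | 1⟩
    ⟨2 | 1⟩
    ⟨2 | 1⟩
    ⟨2 | 1⟩
    ⟨2 | 1⟩
    ⟨2 | 1⟩


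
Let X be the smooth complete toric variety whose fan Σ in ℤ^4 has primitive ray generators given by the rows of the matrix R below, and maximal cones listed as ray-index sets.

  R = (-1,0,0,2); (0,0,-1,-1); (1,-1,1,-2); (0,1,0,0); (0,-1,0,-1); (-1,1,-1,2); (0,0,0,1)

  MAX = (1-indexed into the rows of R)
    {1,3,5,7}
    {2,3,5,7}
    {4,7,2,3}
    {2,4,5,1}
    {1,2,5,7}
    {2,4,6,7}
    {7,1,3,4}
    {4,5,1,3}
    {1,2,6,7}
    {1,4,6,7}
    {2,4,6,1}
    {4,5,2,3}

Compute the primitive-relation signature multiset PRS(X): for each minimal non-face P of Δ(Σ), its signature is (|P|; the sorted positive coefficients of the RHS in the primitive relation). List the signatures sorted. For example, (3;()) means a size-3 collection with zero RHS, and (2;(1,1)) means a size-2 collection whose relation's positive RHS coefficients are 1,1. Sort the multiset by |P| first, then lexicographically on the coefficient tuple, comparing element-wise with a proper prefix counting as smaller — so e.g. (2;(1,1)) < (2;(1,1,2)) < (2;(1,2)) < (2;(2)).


5 minimal non-faces of Δ(Σ) (on 7 rays):

  {3,6}:  v_{3} + v_{6} = 0 — sig = (2;())
  {5,6}:  v_{5} + v_{6} = v_{1} + v_{2} — sig = (2;(1,1))
  {4,5,7}:  v_{4} + v_{5} + v_{7} = 0 — sig = (3;())
  {1,2,3}:  v_{1} + v_{2} + v_{3} = v_{5} — sig = (3;(1))
  {1,2,4,7}:  v_{1} + v_{2} + v_{4} + v_{7} = v_{6} — sig = (4;(1))

Signatures (|P|; sorted positive RHS coefficients), sorted:
[(2;()), (2;(1,1)), (3;()), (3;(1)), (4;(1))]


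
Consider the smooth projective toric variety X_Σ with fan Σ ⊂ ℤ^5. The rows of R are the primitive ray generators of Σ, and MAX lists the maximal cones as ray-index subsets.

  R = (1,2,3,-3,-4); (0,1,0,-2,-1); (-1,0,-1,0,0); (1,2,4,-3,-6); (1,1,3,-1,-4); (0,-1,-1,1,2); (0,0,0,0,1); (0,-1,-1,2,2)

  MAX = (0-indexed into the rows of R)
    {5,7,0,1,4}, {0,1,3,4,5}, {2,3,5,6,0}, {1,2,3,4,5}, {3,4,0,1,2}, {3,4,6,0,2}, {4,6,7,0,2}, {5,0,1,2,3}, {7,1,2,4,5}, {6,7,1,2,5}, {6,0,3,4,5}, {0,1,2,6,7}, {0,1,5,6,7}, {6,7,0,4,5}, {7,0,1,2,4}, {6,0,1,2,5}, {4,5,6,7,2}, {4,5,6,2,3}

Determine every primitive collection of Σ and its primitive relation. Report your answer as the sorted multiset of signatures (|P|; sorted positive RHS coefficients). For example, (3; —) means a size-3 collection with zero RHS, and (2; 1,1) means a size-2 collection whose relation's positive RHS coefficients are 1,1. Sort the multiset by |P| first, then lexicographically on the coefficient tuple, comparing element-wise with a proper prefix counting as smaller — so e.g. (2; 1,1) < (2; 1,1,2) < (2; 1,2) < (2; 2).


|primitive collections| = 5. Relations:

  P = {3,7}:  v_{3} + v_{7} = v_{4}  ⇒ sig = (2; 1)
  P = {1,4,6}:  v_{1} + v_{4} + v_{6} = v_{0}  ⇒ sig = (3; 1)
  P = {1,3,6}:  v_{1} + v_{3} + v_{6} = 2·v_{0} + v_{2} + v_{5}  ⇒ sig = (3; 1,1,2)
  P = {0,2,5,7}:  v_{0} + v_{2} + v_{5} + v_{7} = 0  ⇒ sig = (4; —)
  P = {0,2,4,5}:  v_{0} + v_{2} + v_{4} + v_{5} = v_{3}  ⇒ sig = (4; 1)

so the primitive-relation signature multiset is
[(2; 1), (3; 1), (3; 1,1,2), (4; —), (4; 1)]


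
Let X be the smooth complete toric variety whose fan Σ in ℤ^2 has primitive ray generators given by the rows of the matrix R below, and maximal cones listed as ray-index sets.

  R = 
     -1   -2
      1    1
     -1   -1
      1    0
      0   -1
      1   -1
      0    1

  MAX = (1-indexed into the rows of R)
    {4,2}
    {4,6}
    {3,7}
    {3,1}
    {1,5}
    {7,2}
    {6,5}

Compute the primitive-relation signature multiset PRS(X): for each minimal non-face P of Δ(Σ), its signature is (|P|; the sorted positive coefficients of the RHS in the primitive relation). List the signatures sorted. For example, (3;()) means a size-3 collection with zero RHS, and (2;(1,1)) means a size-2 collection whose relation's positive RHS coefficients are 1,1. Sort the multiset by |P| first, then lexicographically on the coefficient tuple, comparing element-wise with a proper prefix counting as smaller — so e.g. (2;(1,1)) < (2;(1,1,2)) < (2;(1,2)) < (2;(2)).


|primitive collections| = 14. Relations:

  {2,3}:  v_{2} + v_{3} = 0  ⇒ sig = (2;())
  {5,7}:  v_{5} + v_{7} = 0  ⇒ sig = (2;())
  {1,2}:  v_{1} + v_{2} = v_{5}  ⇒ sig = (2;(1))
  {1,7}:  v_{1} + v_{7} = v_{3}  ⇒ sig = (2;(1))
  {2,5}:  v_{2} + v_{5} = v_{4}  ⇒ sig = (2;(1))
  {3,4}:  v_{3} + v_{4} = v_{5}  ⇒ sig = (2;(1))
  {3,5}:  v_{3} + v_{5} = v_{1}  ⇒ sig = (2;(1))
  {4,5}:  v_{4} + v_{5} = v_{6}  ⇒ sig = (2;(1))
  {4,7}:  v_{4} + v_{7} = v_{2}  ⇒ sig = (2;(1))
  {6,7}:  v_{6} + v_{7} = v_{4}  ⇒ sig = (2;(1))
  {1,4}:  v_{1} + v_{4} = 2·v_{5}  ⇒ sig = (2;(2))
  {2,6}:  v_{2} + v_{6} = 2·v_{4}  ⇒ sig = (2;(2))
  {3,6}:  v_{3} + v_{6} = 2·v_{5}  ⇒ sig = (2;(2))
  {1,6}:  v_{1} + v_{6} = 3·v_{5}  ⇒ sig = (2;(3))

so the primitive-relation signature multiset is
    (2;())
    (2;())
    (2;(1))
    (2;(1))
    (2;(1))
    (2;(1))
    (2;(1))
    (2;(1))
    (2;(1))
    (2;(1))
    (2;(2))
    (2;(2))
    (2;(2))
    (2;(3))


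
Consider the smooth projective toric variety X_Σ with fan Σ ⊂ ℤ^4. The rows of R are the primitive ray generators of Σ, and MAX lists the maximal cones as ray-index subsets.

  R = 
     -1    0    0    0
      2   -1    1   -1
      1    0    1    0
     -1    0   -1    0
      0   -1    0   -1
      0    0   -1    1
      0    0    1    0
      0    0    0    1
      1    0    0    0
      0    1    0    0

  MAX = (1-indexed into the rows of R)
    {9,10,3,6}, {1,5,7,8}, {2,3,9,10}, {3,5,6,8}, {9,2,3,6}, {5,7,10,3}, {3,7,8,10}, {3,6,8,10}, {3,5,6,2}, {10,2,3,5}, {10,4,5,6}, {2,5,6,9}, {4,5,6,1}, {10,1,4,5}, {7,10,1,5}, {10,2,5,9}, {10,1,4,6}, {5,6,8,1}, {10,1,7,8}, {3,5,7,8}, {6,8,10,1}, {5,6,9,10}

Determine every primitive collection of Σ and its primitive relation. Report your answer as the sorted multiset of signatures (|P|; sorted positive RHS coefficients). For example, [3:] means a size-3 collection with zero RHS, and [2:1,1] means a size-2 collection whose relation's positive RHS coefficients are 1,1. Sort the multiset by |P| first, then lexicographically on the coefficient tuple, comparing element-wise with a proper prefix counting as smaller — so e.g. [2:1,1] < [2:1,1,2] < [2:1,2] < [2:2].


The 18 primitive collections of Σ (r=10, n=4):

  {1,9}:  v_{1} + v_{9} = 0  →  sig = [2:]
  {3,4}:  v_{3} + v_{4} = 0  →  sig = [2:]
  {1,3}:  v_{1} + v_{3} = v_{7}  →  sig = [2:1]
  {4,7}:  v_{4} + v_{7} = v_{1}  →  sig = [2:1]
  {6,7}:  v_{6} + v_{7} = v_{8}  →  sig = [2:1]
  {7,9}:  v_{7} + v_{9} = v_{3}  →  sig = [2:1]
  {1,2}:  v_{1} + v_{2} = v_{3} + v_{5}  →  sig = [2:1,1]
  {2,4}:  v_{2} + v_{4} = v_{5} + v_{9}  →  sig = [2:1,1]
  {4,8}:  v_{4} + v_{8} = v_{1} + v_{6}  →  sig = [2:1,1]
  {8,9}:  v_{8} + v_{9} = v_{3} + v_{6}  →  sig = [2:1,1]
  {4,9}:  v_{4} + v_{9} = v_{5} + v_{6} + v_{10}  →  sig = [2:1,1,1]
  {2,8}:  v_{2} + v_{8} = 2·v_{3} + v_{5} + v_{6}  →  sig = [2:1,1,2]
  {2,7}:  v_{2} + v_{7} = 2·v_{3} + v_{5}  →  sig = [2:1,2]
  {5,8,10}:  v_{5} + v_{8} + v_{10} = 0  →  sig = [3:]
  {3,5,9}:  v_{3} + v_{5} + v_{9} = v_{2}  →  sig = [3:1]
  {2,6,10}:  v_{2} + v_{6} + v_{10} = 2·v_{9}  →  sig = [3:2]
  {1,5,6,10}:  v_{1} + v_{5} + v_{6} + v_{10} = v_{4}  →  sig = [4:1]
  {3,5,6,10}:  v_{3} + v_{5} + v_{6} + v_{10} = v_{9}  →  sig = [4:1]

Hence PRS(X_Σ) =
    [2:]
    [2:]
    [2:1]
    [2:1]
    [2:1]
    [2:1]
    [2:1,1]
    [2:1,1]
    [2:1,1]
    [2:1,1]
    [2:1,1,1]
    [2:1,1,2]
    [2:1,2]
    [3:]
    [3:1]
    [3:2]
    [4:1]
    [4:1]


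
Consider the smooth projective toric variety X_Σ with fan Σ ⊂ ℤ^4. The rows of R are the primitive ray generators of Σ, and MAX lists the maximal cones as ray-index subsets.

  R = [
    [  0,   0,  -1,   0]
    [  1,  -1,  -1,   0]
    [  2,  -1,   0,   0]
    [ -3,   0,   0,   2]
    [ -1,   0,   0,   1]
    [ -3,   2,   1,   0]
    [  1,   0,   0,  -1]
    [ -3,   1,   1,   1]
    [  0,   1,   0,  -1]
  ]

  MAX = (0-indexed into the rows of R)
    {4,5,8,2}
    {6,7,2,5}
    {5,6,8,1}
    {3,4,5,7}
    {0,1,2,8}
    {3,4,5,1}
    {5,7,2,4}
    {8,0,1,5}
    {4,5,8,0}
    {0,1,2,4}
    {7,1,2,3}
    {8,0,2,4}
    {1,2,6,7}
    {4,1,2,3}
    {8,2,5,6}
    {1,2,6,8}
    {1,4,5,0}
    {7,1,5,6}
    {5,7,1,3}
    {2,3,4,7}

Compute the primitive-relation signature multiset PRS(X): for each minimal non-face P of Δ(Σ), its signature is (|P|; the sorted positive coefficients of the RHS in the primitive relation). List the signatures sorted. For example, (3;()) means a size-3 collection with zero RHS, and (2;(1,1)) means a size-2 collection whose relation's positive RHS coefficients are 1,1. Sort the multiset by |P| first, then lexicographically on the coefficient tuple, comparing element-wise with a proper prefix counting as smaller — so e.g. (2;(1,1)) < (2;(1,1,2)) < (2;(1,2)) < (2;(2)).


Σ has 12 primitive collections:

  • {4,6}:  v_{4} + v_{6} = 0 — sig = (2;())
  • {7,8}:  v_{7} + v_{8} = v_{5} — sig = (2;(1))
  • {0,6}:  v_{0} + v_{6} = v_{1} + v_{8} — sig = (2;(1,1))
  • {3,6}:  v_{3} + v_{6} = v_{1} + v_{7} — sig = (2;(1,1))
  • {0,7}:  v_{0} + v_{7} = v_{1} + v_{4} + v_{5} — sig = (2;(1,1,1))
  • {3,8}:  v_{3} + v_{8} = v_{1} + v_{4} + v_{5} — sig = (2;(1,1,1))
  • {0,3}:  v_{0} + v_{3} = 2·v_{1} + 2·v_{4} + v_{5} — sig = (2;(1,2,2))
  • {1,2,5}:  v_{1} + v_{2} + v_{5} = 0 — sig = (3;())
  • {1,4,7}:  v_{1} + v_{4} + v_{7} = v_{3} — sig = (3;(1))
  • {1,4,8}:  v_{1} + v_{4} + v_{8} = v_{0} — sig = (3;(1))
  • {0,2,5}:  v_{0} + v_{2} + v_{5} = v_{4} + v_{8} — sig = (3;(1,1))
  • {2,3,5}:  v_{2} + v_{3} + v_{5} = v_{4} + v_{7} — sig = (3;(1,1))

Sorted signature multiset PRS(X):
    |P|=2: 7 collections, coeffs (), (1), (1,1), (1,1), (1,1,1), (1,1,1), (1,2,2)
    |P|=3: 5 collections, coeffs (), (1), (1), (1,1), (1,1)


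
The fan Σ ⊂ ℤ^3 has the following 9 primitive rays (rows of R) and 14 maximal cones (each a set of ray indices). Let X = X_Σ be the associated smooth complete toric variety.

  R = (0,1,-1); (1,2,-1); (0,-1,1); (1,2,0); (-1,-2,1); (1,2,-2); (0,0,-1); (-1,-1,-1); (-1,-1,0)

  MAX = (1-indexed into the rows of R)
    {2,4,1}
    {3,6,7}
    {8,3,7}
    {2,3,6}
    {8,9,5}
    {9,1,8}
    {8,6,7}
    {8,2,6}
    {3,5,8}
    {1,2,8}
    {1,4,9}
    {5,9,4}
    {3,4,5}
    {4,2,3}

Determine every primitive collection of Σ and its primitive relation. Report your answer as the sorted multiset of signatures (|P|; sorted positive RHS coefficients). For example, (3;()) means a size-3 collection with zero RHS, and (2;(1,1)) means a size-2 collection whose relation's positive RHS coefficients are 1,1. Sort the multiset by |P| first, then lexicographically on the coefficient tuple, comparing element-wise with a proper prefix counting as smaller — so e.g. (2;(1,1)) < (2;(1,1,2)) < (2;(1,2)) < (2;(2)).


Minimal non-faces — 17 found among 9 rays, 14 max cones:

  {1,3}:  v_{1} + v_{3} = 0 — sig = (2;())
  {2,5}:  v_{2} + v_{5} = 0 — sig = (2;())
  {1,5}:  v_{1} + v_{5} = v_{9} — sig = (2;(1))
  {2,7}:  v_{2} + v_{7} = v_{6} — sig = (2;(1))
  {2,9}:  v_{2} + v_{9} = v_{1} — sig = (2;(1))
  {3,9}:  v_{3} + v_{9} = v_{5} — sig = (2;(1))
  {4,7}:  v_{4} + v_{7} = v_{2} — sig = (2;(1))
  {4,8}:  v_{4} + v_{8} = v_{1} — sig = (2;(1))
  {5,6}:  v_{5} + v_{6} = v_{7} — sig = (2;(1))
  {7,9}:  v_{7} + v_{9} = v_{8} — sig = (2;(1))
  {1,7}:  v_{1} + v_{7} = v_{2} + v_{8} — sig = (2;(1,1))
  {5,7}:  v_{5} + v_{7} = v_{3} + v_{8} — sig = (2;(1,1))
  {6,9}:  v_{6} + v_{9} = v_{2} + v_{8} — sig = (2;(1,1))
  {1,6}:  v_{1} + v_{6} = 2·v_{2} + v_{8} — sig = (2;(1,2))
  {4,6}:  v_{4} + v_{6} = 2·v_{2} — sig = (2;(2))
  {2,3,8}:  v_{2} + v_{3} + v_{8} = v_{7} — sig = (3;(1))
  {3,6,8}:  v_{3} + v_{6} + v_{8} = 2·v_{7} — sig = (3;(2))

Signatures (|P|; sorted positive RHS coefficients), sorted:
    (2;())
    (2;())
    (2;(1))
    (2;(1))
    (2;(1))
    (2;(1))
    (2;(1))
    (2;(1))
    (2;(1))
    (2;(1))
    (2;(1,1))
    (2;(1,1))
    (2;(1,1))
    (2;(1,2))
    (2;(2))
    (3;(1))
    (3;(2))


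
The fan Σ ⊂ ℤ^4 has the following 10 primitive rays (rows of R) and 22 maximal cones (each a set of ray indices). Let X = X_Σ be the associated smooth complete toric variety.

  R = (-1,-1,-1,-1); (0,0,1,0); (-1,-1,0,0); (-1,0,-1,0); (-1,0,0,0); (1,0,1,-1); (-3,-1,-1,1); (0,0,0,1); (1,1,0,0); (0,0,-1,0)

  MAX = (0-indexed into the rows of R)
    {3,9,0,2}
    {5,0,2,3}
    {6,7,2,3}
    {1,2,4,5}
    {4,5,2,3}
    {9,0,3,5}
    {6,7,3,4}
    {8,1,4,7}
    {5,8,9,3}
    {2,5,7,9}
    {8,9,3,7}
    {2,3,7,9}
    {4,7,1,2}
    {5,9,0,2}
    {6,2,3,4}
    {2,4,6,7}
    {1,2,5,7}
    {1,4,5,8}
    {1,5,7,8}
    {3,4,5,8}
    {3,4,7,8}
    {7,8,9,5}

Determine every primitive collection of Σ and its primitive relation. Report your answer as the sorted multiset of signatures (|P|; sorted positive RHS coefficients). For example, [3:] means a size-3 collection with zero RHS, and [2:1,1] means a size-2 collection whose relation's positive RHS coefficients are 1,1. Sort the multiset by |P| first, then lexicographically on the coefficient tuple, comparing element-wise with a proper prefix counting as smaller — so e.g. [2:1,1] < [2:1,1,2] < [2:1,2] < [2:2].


Δ(Σ) — 10 vertices, 17 min non-faces:

  {1,9}:  v_{1} + v_{9} = 0 ; sig = [2:]
  {2,8}:  v_{2} + v_{8} = 0 ; sig = [2:]
  {1,3}:  v_{1} + v_{3} = v_{4} ; sig = [2:1]
  {4,9}:  v_{4} + v_{9} = v_{3} ; sig = [2:1]
  {0,7}:  v_{0} + v_{7} = v_{2} + v_{9} ; sig = [2:1,1]
  {5,6}:  v_{5} + v_{6} = v_{2} + v_{4} ; sig = [2:1,1]
  {0,1}:  v_{0} + v_{1} = v_{2} + v_{3} + v_{5} ; sig = [2:1,1,1]
  {0,8}:  v_{0} + v_{8} = v_{3} + v_{5} + v_{9} ; sig = [2:1,1,1]
  {6,8}:  v_{6} + v_{8} = v_{3} + v_{4} + v_{7} ; sig = [2:1,1,1]
  {0,4}:  v_{0} + v_{4} = v_{2} + 2·v_{3} + v_{5} ; sig = [2:1,1,2]
  {1,6}:  v_{1} + v_{6} = v_{2} + 2·v_{4} + v_{7} ; sig = [2:1,1,2]
  {6,9}:  v_{6} + v_{9} = v_{2} + 2·v_{3} + v_{7} ; sig = [2:1,1,2]
  {0,6}:  v_{0} + v_{6} = 2·v_{2} + 2·v_{3} ; sig = [2:2,2]
  {3,5,7}:  v_{3} + v_{5} + v_{7} = 0 ; sig = [3:]
  {4,5,7}:  v_{4} + v_{5} + v_{7} = v_{1} ; sig = [3:1]
  {2,3,4,7}:  v_{2} + v_{3} + v_{4} + v_{7} = v_{6} ; sig = [4:1]
  {2,3,5,9}:  v_{2} + v_{3} + v_{5} + v_{9} = v_{0} ; sig = [4:1]

Signatures (|P|; sorted positive RHS coefficients), sorted:
[[2:], [2:], [2:1], [2:1], [2:1,1], [2:1,1], [2:1,1,1], [2:1,1,1], [2:1,1,1], [2:1,1,2], [2:1,1,2], [2:1,1,2], [2:2,2], [3:], [3:1], [4:1], [4:1]]


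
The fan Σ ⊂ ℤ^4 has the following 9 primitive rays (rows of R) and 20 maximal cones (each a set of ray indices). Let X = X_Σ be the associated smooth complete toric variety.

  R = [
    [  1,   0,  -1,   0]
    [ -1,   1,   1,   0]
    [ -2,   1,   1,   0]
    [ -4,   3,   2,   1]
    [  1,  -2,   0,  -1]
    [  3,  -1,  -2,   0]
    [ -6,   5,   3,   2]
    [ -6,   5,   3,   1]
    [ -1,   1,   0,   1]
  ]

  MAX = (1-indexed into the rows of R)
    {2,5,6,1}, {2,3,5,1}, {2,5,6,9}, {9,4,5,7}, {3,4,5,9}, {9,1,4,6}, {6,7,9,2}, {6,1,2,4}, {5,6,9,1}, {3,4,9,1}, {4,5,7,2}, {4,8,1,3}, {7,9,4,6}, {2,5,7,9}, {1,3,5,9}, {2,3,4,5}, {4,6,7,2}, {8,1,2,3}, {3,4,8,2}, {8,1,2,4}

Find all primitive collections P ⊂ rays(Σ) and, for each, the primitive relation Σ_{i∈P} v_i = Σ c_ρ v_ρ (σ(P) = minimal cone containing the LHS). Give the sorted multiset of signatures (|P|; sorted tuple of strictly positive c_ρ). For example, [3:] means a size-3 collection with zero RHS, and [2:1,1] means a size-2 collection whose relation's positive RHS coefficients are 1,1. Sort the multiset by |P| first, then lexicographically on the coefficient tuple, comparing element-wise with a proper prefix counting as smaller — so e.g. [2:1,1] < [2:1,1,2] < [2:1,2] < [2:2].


|primitive collections| = 14. Relations:

  P={3,6}:  v_{3} + v_{6} = v_{1}  so sig = [2:1]
  P={6,8}:  v_{6} + v_{8} = 2·v_{1} + v_{2} + v_{4}  so sig = [2:1,1,2]
  P={7,8}:  v_{7} + v_{8} = v_{1} + v_{2} + 3·v_{4}  so sig = [2:1,1,3]
  P={1,7}:  v_{1} + v_{7} = 2·v_{4} + v_{6}  so sig = [2:1,2]
  P={5,8}:  v_{5} + v_{8} = v_{2} + 2·v_{3}  so sig = [2:1,2]
  P={8,9}:  v_{8} + v_{9} = v_{1} + 2·v_{4}  so sig = [2:1,2]
  P={3,7}:  v_{3} + v_{7} = 2·v_{4}  so sig = [2:2]
  P={4,5,6}:  v_{4} + v_{5} + v_{6} = 0  so sig = [3:]
  P={1,4,5}:  v_{1} + v_{4} + v_{5} = v_{3}  so sig = [3:1]
  P={2,3,9}:  v_{2} + v_{3} + v_{9} = v_{4}  so sig = [3:1]
  P={2,4,9}:  v_{2} + v_{4} + v_{9} = v_{7}  so sig = [3:1]
  P={1,2,9}:  v_{1} + v_{2} + v_{9} = v_{4} + v_{6}  so sig = [3:1,1]
  P={5,6,7}:  v_{5} + v_{6} + v_{7} = v_{2} + v_{9}  so sig = [3:1,1]
  P={1,2,3,4}:  v_{1} + v_{2} + v_{3} + v_{4} = v_{8}  so sig = [4:1]

Sorted signature multiset PRS(X):
    |P|=2: 7 collections, coeffs (1), (1,1,2), (1,1,3), (1,2), (1,2), (1,2), (2)
    |P|=3: 6 collections, coeffs (), (1), (1), (1), (1,1), (1,1)
    |P|=4: 1 collection, coeffs (1)


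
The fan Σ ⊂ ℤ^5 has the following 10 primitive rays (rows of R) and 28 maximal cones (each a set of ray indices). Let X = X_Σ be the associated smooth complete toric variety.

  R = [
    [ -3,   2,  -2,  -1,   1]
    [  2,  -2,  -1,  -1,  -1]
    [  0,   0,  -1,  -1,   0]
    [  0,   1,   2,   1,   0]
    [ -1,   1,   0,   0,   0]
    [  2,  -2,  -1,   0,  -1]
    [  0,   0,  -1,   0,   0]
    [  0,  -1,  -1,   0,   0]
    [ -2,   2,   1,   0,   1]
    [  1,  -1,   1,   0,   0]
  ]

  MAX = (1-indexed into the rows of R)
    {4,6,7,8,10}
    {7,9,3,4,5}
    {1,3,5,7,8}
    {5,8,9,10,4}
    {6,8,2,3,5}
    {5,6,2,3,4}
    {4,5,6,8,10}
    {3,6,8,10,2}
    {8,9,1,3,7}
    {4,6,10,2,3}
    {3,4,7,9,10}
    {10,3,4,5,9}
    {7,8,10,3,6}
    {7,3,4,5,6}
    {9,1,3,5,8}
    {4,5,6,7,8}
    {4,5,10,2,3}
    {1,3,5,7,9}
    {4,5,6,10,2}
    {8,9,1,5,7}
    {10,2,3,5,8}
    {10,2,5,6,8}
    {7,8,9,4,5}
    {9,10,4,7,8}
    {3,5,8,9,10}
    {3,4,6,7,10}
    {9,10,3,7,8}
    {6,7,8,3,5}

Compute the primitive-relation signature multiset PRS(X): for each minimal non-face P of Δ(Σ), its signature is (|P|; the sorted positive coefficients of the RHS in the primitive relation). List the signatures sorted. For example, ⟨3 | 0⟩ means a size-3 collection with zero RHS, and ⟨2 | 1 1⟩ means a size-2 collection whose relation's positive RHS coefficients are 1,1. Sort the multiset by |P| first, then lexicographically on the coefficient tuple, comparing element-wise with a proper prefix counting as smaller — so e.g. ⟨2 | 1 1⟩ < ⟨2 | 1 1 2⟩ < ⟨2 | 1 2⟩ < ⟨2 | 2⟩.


12 collections generate NE(X_Σ); each relation:

  P = {6,9}:  v_{6} + v_{9} = 0 ; sig = ⟨2 | 0⟩
  P = {2,7}:  v_{2} + v_{7} = v_{3} + v_{6} ; sig = ⟨2 | 1 1⟩
  P = {1,4}:  v_{1} + v_{4} = v_{5} + v_{7} + v_{9} ; sig = ⟨2 | 1 1 1⟩
  P = {1,10}:  v_{1} + v_{10} = v_{3} + v_{8} + v_{9} ; sig = ⟨2 | 1 1 1⟩
  P = {2,9}:  v_{2} + v_{9} = v_{3} + v_{5} + v_{10} ; sig = ⟨2 | 1 1 1⟩
  P = {1,6}:  v_{1} + v_{6} = v_{3} + v_{5} + v_{7} + v_{8} ; sig = ⟨2 | 1 1 1 1⟩
  P = {1,2}:  v_{1} + v_{2} = 2·v_{3} + v_{5} + v_{8} ; sig = ⟨2 | 1 1 2⟩
  P = {3,4,8}:  v_{3} + v_{4} + v_{8} = 0 ; sig = ⟨3 | 0⟩
  P = {5,7,10}:  v_{5} + v_{7} + v_{10} = 0 ; sig = ⟨3 | 0⟩
  P = {2,4,8}:  v_{2} + v_{4} + v_{8} = v_{5} + v_{6} + v_{10} ; sig = ⟨3 | 1 1 1⟩
  P = {3,5,6,10}:  v_{3} + v_{5} + v_{6} + v_{10} = v_{2} ; sig = ⟨4 | 1⟩
  P = {3,5,7,8,9}:  v_{3} + v_{5} + v_{7} + v_{8} + v_{9} = v_{1} ; sig = ⟨5 | 1⟩

Signatures (|P|; sorted positive RHS coefficients), sorted:
    ⟨2 | 0⟩
    ⟨2 | 1 1⟩
    ⟨2 | 1 1 1⟩
    ⟨2 | 1 1 1⟩
    ⟨2 | 1 1 1⟩
    ⟨2 | 1 1 1 1⟩
    ⟨2 | 1 1 2⟩
    ⟨3 | 0⟩
    ⟨3 | 0⟩
    ⟨3 | 1 1 1⟩
    ⟨4 | 1⟩
    ⟨5 | 1⟩


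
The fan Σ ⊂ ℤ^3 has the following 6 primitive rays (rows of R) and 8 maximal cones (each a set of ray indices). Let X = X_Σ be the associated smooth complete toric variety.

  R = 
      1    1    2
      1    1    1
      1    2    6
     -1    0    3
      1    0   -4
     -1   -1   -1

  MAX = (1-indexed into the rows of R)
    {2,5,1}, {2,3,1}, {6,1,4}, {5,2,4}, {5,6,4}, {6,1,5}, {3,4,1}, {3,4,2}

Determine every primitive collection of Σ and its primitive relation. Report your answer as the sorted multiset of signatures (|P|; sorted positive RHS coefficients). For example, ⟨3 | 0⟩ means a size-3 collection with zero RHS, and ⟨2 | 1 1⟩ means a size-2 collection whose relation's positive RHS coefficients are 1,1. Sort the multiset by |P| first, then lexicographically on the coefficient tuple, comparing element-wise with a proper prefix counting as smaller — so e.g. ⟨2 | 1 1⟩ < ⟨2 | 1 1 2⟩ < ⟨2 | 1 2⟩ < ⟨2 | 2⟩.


Minimal non-faces — 5 found among 6 rays, 8 max cones:

  {2,6}:  v_{2} + v_{6} = 0  →  sig = ⟨2 | 0⟩
  {3,6}:  v_{3} + v_{6} = v_{1} + v_{4}  →  sig = ⟨2 | 1 1⟩
  {3,5}:  v_{3} + v_{5} = 2·v_{2}  →  sig = ⟨2 | 2⟩
  {1,2,4}:  v_{1} + v_{2} + v_{4} = v_{3}  →  sig = ⟨3 | 1⟩
  {1,4,5}:  v_{1} + v_{4} + v_{5} = v_{2}  →  sig = ⟨3 | 1⟩

so the primitive-relation signature multiset is
[⟨2 | 0⟩, ⟨2 | 1 1⟩, ⟨2 | 2⟩, ⟨3 | 1⟩, ⟨3 | 1⟩]


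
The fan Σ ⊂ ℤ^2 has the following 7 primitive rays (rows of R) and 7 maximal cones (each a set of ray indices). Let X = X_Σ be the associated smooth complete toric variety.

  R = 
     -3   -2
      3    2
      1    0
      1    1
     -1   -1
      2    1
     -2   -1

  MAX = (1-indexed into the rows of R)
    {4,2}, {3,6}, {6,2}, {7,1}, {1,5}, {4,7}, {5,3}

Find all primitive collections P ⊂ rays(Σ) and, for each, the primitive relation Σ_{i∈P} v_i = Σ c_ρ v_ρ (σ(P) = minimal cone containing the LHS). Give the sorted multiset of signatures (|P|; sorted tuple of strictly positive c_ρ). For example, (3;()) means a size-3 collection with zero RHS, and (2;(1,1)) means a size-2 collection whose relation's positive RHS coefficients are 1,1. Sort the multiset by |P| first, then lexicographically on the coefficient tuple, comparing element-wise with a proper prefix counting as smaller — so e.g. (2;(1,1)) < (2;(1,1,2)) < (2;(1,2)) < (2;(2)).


14 minimal non-faces of Δ(Σ) (on 7 rays):

  P={1,2}:  v_{1} + v_{2} = 0 ; sig = (2;())
  P={4,5}:  v_{4} + v_{5} = 0 ; sig = (2;())
  P={6,7}:  v_{6} + v_{7} = 0 ; sig = (2;())
  P={1,4}:  v_{1} + v_{4} = v_{7} ; sig = (2;(1))
  P={1,6}:  v_{1} + v_{6} = v_{5} ; sig = (2;(1))
  P={2,5}:  v_{2} + v_{5} = v_{6} ; sig = (2;(1))
  P={2,7}:  v_{2} + v_{7} = v_{4} ; sig = (2;(1))
  P={3,4}:  v_{3} + v_{4} = v_{6} ; sig = (2;(1))
  P={3,7}:  v_{3} + v_{7} = v_{5} ; sig = (2;(1))
  P={4,6}:  v_{4} + v_{6} = v_{2} ; sig = (2;(1))
  P={5,6}:  v_{5} + v_{6} = v_{3} ; sig = (2;(1))
  P={5,7}:  v_{5} + v_{7} = v_{1} ; sig = (2;(1))
  P={1,3}:  v_{1} + v_{3} = 2·v_{5} ; sig = (2;(2))
  P={2,3}:  v_{2} + v_{3} = 2·v_{6} ; sig = (2;(2))

so the primitive-relation signature multiset is
[(2;()), (2;()), (2;()), (2;(1)), (2;(1)), (2;(1)), (2;(1)), (2;(1)), (2;(1)), (2;(1)), (2;(1)), (2;(1)), (2;(2)), (2;(2))]
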